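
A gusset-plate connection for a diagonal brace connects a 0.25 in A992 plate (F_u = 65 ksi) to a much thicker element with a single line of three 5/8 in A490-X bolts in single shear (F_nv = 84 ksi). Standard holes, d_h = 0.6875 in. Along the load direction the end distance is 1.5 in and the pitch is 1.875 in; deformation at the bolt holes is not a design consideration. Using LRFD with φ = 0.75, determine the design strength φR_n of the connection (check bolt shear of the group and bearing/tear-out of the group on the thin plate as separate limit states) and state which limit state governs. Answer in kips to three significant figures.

58 kips (bolt shear governs)

Bolt shear: A_b = π·0.625²/4 = 0.3068 in²; R_n = 84 × 0.3068 × 3 × 1 = 77.31 kips → 0.75 × 77.31 = 58 kips.
Bearing (1.5 l_c t F_u ≤ 3.0 d t F_u): upper limit = 3.0·0.625·0.25·65 = 30.47 kips.
  Edge l_c = 1.5 − 0.6875/2 = 1.156 → r_n = 28.18 kips; interior l_c = 1.875 − 0.6875 = 1.188 → r_n = 28.95 kips.
  R_n,bearing = 1·28.18 + 2·28.95 = 86.07 kips → 0.75 × 86.07 = 64.6 kips.
Bolt shear governs: 58 kips.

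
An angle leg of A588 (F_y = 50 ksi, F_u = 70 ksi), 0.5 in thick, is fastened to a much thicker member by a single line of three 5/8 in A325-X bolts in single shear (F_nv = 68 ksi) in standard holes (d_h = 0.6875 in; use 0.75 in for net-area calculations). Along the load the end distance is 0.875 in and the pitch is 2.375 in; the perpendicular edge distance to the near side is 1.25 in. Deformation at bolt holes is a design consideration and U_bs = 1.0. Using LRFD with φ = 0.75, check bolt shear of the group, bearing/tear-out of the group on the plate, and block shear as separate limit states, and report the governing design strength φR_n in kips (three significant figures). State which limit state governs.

Bolt shear: A_b = π·0.625²/4 = 0.3068 in²; R_n = 68 × 0.3068 × 3 × 1 = 62.59 kips → 0.75 × 62.59 = 46.9 kips.
Bearing: edge l_c = 0.5312, r_n = 22.31 kips; interior l_c = 1.688, r_n = 52.5 kips; R_n = 22.31 + 2·52.5 = 127.3 kips → 95.5 kips.
Block shear: A_gv = 2.812, A_nv = 1.875, A_nt = 0.4375 in²; R_n = min(0.6F_uA_nv, 0.6F_yA_gv) + U_bs·F_u·A_nt = 109.4 kips → 82 kips.
Bolt shear governs: 46.9 kips.

46.9 kips (bolt shear governs)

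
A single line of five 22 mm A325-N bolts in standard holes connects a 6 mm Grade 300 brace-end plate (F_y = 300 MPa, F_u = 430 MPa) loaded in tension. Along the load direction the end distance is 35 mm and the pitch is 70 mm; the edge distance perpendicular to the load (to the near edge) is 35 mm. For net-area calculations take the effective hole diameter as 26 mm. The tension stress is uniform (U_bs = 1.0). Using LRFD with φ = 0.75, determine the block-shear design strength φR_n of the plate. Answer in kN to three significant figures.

Shear plane L_v = 35 + 4·70 = 315 mm; A_gv = 315 × 6 = 1890 mm².
A_nv = (315 − 4.5·26) × 6 = 1188 mm².
A_nt = (35 − 0.5·26) × 6 = 132 mm².
0.6 F_u A_nv = 306.5 kN; 0.6 F_y A_gv = 340.2 kN → shear rupture governs the shear term.
R_n = 306.5 + 1.0 × 430 × 132 / 1000 = 363.3 kN.
Design strength φR_n = 0.75 × 363.3 = 272 kN.

272 kN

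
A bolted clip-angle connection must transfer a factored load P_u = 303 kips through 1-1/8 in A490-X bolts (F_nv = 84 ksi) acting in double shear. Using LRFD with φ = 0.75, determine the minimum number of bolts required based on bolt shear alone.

3 bolts

A_b = π·1.125²/4 = 0.994 in².
Per-bolt design strength φR_n = 0.75 × 84 × 0.994 × 2 = 125.2 kips.
n ≥ 303 / 125.2 = 2.419 → use 3 bolts.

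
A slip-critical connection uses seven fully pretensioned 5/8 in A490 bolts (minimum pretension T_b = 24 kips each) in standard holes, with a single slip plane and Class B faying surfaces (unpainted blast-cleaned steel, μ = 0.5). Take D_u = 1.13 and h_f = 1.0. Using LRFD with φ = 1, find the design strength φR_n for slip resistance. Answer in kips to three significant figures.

R_n = μ · D_u · h_f · T_b · n_s · n_b = 0.5 × 1.13 × 1.0 × 24 × 1 × 7 = 94.92 kips.
Design strength φR_n = 1 × 94.92 = 94.9 kips.

94.9 kips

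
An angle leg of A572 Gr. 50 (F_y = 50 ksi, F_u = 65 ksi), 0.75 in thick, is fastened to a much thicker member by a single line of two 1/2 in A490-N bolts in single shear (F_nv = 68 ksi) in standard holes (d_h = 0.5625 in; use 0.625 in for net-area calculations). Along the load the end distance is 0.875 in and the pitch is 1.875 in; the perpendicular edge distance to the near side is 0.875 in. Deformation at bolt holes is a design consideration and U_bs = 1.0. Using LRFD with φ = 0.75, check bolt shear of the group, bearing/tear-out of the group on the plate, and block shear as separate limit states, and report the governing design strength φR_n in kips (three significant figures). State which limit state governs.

Bolt shear: A_b = π·0.5²/4 = 0.1963 in²; R_n = 68 × 0.1963 × 2 × 1 = 26.7 kips → 0.75 × 26.7 = 20 kips.
Bearing: edge l_c = 0.5938, r_n = 34.73 kips; interior l_c = 1.312, r_n = 58.5 kips; R_n = 34.73 + 1·58.5 = 93.23 kips → 69.9 kips.
Block shear: A_gv = 2.062, A_nv = 1.359, A_nt = 0.4219 in²; R_n = min(0.6F_uA_nv, 0.6F_yA_gv) + U_bs·F_u·A_nt = 80.44 kips → 60.3 kips.
Bolt shear governs: 20 kips.

20 kips (bolt shear governs)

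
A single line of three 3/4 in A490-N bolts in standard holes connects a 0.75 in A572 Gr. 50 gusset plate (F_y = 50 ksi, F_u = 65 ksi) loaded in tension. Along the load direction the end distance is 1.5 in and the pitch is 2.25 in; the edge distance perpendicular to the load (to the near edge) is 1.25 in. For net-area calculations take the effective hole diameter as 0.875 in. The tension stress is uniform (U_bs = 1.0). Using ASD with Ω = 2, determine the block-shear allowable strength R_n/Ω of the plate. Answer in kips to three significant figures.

75.6 kips

Shear plane L_v = 1.5 + 2·2.25 = 6 in; A_gv = 6 × 0.75 = 4.5 in².
A_nv = (6 − 2.5·0.875) × 0.75 = 2.859 in².
A_nt = (1.25 − 0.5·0.875) × 0.75 = 0.6094 in².
0.6 F_u A_nv = 111.5 kips; 0.6 F_y A_gv = 135 kips → shear rupture governs the shear term.
R_n = 111.5 + 1.0 × 65 × 0.6094 = 151.1 kips.
Allowable strength R_n/Ω = 151.1 / 2 = 75.6 kips.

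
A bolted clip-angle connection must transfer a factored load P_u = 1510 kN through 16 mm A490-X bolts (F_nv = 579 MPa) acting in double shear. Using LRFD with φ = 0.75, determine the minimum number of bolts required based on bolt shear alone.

9 bolts

A_b = π·16²/4 = 201.1 mm².
Per-bolt design strength φR_n = 0.75 × 579 × 201.1 × 2 / 1000 = 174.6 kN.
n ≥ 1510 / 174.6 = 8.647 → use 9 bolts.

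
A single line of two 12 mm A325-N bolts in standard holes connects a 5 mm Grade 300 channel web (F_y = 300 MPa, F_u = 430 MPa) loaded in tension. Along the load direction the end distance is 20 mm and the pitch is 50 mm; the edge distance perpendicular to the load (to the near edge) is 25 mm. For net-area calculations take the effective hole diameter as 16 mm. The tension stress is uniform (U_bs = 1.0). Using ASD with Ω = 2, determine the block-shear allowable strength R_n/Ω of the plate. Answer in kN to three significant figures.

Shear plane L_v = 20 + 1·50 = 70 mm; A_gv = 70 × 5 = 350 mm².
A_nv = (70 − 1.5·16) × 5 = 230 mm².
A_nt = (25 − 0.5·16) × 5 = 85 mm².
0.6 F_u A_nv = 59.34 kN; 0.6 F_y A_gv = 63 kN → shear rupture governs the shear term.
R_n = 59.34 + 1.0 × 430 × 85 / 1000 = 95.89 kN.
Allowable strength R_n/Ω = 95.89 / 2 = 47.9 kN.

47.9 kN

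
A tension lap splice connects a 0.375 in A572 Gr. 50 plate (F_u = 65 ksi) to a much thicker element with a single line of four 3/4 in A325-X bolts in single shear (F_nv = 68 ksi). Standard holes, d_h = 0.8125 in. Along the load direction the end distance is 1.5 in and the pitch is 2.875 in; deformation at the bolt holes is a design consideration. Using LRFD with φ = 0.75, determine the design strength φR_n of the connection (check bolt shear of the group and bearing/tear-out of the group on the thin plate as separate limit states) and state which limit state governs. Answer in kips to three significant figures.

Bolt shear: A_b = π·0.75²/4 = 0.4418 in²; R_n = 68 × 0.4418 × 4 × 1 = 120.2 kips → 0.75 × 120.2 = 90.1 kips.
Bearing (1.2 l_c t F_u ≤ 2.4 d t F_u): upper limit = 2.4·0.75·0.375·65 = 43.87 kips.
  Edge l_c = 1.5 − 0.8125/2 = 1.094 → r_n = 31.99 kips; interior l_c = 2.875 − 0.8125 = 2.062 → r_n = 43.87 kips.
  R_n,bearing = 1·31.99 + 3·43.87 = 163.6 kips → 0.75 × 163.6 = 123 kips.
Bolt shear governs: 90.1 kips.

90.1 kips (bolt shear governs)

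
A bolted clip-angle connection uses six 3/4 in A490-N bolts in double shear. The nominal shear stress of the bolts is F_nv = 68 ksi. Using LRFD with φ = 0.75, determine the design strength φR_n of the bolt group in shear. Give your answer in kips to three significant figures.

270 kips

A_b = π × 0.75² / 4 = 0.4418 in².
R_n = F_nv · A_b · n · n_s = 68 × 0.4418 × 6 × 2 = 360.5 kips.
Design strength φR_n = 0.75 × 360.5 = 270 kips.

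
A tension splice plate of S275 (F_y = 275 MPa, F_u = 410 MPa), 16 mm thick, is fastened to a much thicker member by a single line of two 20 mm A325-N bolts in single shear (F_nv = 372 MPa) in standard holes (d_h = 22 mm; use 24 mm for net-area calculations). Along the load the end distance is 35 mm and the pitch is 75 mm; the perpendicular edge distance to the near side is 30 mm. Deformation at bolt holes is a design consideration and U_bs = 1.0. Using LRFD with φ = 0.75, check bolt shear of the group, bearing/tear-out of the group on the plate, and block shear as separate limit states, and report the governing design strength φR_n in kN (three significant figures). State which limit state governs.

Bolt shear: A_b = π·20²/4 = 314.2 mm²; R_n = 372 × 314.2 × 2 × 1 / 1000 = 233.7 kN → 0.75 × 233.7 = 175 kN.
Bearing: edge l_c = 24, r_n = 188.9 kN; interior l_c = 53, r_n = 314.9 kN; R_n = 188.9 + 1·314.9 = 503.8 kN → 378 kN.
Block shear: A_gv = 1760, A_nv = 1184, A_nt = 288 mm²; R_n = min(0.6F_uA_nv, 0.6F_yA_gv) + U_bs·F_u·A_nt = 408.5 kN → 306 kN.
Bolt shear governs: 175 kN.

175 kN (bolt shear governs)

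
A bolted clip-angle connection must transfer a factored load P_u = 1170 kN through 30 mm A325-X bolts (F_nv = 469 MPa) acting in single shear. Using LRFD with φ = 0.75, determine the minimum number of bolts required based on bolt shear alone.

A_b = π·30²/4 = 706.9 mm².
Per-bolt design strength φR_n = 0.75 × 469 × 706.9 × 1 / 1000 = 248.6 kN.
n ≥ 1170 / 248.6 = 4.706 → use 5 bolts.

5 bolts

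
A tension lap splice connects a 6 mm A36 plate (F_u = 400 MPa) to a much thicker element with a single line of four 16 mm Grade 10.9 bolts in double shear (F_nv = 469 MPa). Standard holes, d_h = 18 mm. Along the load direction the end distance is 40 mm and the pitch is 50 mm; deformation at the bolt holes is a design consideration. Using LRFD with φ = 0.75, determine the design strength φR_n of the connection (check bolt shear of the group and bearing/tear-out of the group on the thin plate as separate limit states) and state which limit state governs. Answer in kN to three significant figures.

Bolt shear: A_b = π·16²/4 = 201.1 mm²; R_n = 469 × 201.1 × 4 × 2 / 1000 = 754.4 kN → 0.75 × 754.4 = 566 kN.
Bearing (1.2 l_c t F_u ≤ 2.4 d t F_u): upper limit = 2.4·16·6·400 / 1000 = 92.16 kN.
  Edge l_c = 40 − 18/2 = 31 → r_n = 89.28 kN; interior l_c = 50 − 18 = 32 → r_n = 92.16 kN.
  R_n,bearing = 1·89.28 + 3·92.16 = 365.8 kN → 0.75 × 365.8 = 274 kN.
Bearing governs: 274 kN.

274 kN (bearing governs)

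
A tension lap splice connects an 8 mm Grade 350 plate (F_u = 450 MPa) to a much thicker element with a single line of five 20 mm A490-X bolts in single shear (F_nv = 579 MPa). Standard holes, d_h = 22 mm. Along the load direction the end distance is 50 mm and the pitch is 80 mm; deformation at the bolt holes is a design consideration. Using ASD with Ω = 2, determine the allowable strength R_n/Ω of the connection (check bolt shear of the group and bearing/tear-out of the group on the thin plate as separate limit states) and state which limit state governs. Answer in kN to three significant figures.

Bolt shear: A_b = π·20²/4 = 314.2 mm²; R_n = 579 × 314.2 × 5 × 1 / 1000 = 909.5 kN → 909.5 / 2 = 455 kN.
Bearing (1.2 l_c t F_u ≤ 2.4 d t F_u): upper limit = 2.4·20·8·450 / 1000 = 172.8 kN.
  Edge l_c = 50 − 22/2 = 39 → r_n = 168.5 kN; interior l_c = 80 − 22 = 58 → r_n = 172.8 kN.
  R_n,bearing = 1·168.5 + 4·172.8 = 859.7 kN → 859.7 / 2 = 430 kN.
Bearing governs: 430 kN.

430 kN (bearing governs)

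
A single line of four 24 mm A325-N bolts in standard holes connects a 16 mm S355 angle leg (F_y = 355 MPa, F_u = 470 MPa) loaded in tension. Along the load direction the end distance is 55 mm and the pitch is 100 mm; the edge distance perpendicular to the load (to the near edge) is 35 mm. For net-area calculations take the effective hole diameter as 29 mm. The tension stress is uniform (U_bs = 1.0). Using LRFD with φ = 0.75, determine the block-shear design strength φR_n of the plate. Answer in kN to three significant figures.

973 kN

Shear plane L_v = 55 + 3·100 = 355 mm; A_gv = 355 × 16 = 5680 mm².
A_nv = (355 − 3.5·29) × 16 = 4056 mm².
A_nt = (35 − 0.5·29) × 16 = 328 mm².
0.6 F_u A_nv = 1144 kN; 0.6 F_y A_gv = 1210 kN → shear rupture governs the shear term.
R_n = 1144 + 1.0 × 470 × 328 / 1000 = 1298 kN.
Design strength φR_n = 0.75 × 1298 = 973 kN.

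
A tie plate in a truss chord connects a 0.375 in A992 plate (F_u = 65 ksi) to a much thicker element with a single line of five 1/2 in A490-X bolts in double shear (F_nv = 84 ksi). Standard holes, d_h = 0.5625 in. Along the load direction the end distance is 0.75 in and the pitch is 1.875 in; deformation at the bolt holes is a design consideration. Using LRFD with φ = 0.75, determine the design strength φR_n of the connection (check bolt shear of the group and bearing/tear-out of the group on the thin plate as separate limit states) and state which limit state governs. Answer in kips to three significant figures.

98 kips (bearing governs)

Bolt shear: A_b = π·0.5²/4 = 0.1963 in²; R_n = 84 × 0.1963 × 5 × 2 = 164.9 kips → 0.75 × 164.9 = 124 kips.
Bearing (1.2 l_c t F_u ≤ 2.4 d t F_u): upper limit = 2.4·0.5·0.375·65 = 29.25 kips.
  Edge l_c = 0.75 − 0.5625/2 = 0.4688 → r_n = 13.71 kips; interior l_c = 1.875 − 0.5625 = 1.312 → r_n = 29.25 kips.
  R_n,bearing = 1·13.71 + 4·29.25 = 130.7 kips → 0.75 × 130.7 = 98 kips.
Bearing governs: 98 kips.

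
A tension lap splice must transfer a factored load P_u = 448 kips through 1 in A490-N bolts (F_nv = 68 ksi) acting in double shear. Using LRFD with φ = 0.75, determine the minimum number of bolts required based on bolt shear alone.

A_b = π·1²/4 = 0.7854 in².
Per-bolt design strength φR_n = 0.75 × 68 × 0.7854 × 2 = 80.11 kips.
n ≥ 448 / 80.11 = 5.592 → use 6 bolts.

6 bolts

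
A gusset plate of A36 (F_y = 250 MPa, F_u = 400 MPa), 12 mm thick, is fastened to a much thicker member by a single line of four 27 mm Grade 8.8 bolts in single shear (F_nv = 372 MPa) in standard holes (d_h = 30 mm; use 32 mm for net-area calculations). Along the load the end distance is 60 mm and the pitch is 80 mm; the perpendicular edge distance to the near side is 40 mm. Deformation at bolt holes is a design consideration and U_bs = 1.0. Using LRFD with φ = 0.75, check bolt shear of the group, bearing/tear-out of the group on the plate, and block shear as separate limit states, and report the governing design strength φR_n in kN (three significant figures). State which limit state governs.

Bolt shear: A_b = π·27²/4 = 572.6 mm²; R_n = 372 × 572.6 × 4 × 1 / 1000 = 852 kN → 0.75 × 852 = 639 kN.
Bearing: edge l_c = 45, r_n = 259.2 kN; interior l_c = 50, r_n = 288 kN; R_n = 259.2 + 3·288 = 1123 kN → 842 kN.
Block shear: A_gv = 3600, A_nv = 2256, A_nt = 288 mm²; R_n = min(0.6F_uA_nv, 0.6F_yA_gv) + U_bs·F_u·A_nt = 655.2 kN → 491 kN.
Block shear governs: 491 kN.

491 kN (block shear governs)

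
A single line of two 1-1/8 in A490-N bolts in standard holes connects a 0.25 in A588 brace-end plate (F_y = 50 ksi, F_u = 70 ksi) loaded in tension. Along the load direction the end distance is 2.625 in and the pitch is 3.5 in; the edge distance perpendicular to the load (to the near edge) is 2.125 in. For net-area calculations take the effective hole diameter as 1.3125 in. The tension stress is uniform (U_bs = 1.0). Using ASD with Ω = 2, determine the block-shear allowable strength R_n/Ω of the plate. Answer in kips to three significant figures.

34.7 kips

Shear plane L_v = 2.625 + 1·3.5 = 6.125 in; A_gv = 6.125 × 0.25 = 1.531 in².
A_nv = (6.125 − 1.5·1.3125) × 0.25 = 1.039 in².
A_nt = (2.125 − 0.5·1.3125) × 0.25 = 0.3672 in².
0.6 F_u A_nv = 43.64 kips; 0.6 F_y A_gv = 45.94 kips → shear rupture governs the shear term.
R_n = 43.64 + 1.0 × 70 × 0.3672 = 69.34 kips.
Allowable strength R_n/Ω = 69.34 / 2 = 34.7 kips.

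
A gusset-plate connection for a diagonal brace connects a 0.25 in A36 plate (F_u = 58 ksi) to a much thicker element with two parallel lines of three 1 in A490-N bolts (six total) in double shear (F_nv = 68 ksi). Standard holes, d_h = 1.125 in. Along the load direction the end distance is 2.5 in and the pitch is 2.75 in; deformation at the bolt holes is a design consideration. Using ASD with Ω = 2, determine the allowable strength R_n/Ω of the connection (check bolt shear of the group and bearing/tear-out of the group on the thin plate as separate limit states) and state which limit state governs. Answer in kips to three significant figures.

Bolt shear: A_b = π·1²/4 = 0.7854 in²; R_n = 68 × 0.7854 × 6 × 2 = 640.9 kips → 640.9 / 2 = 320 kips.
Bearing (1.2 l_c t F_u ≤ 2.4 d t F_u): upper limit = 2.4·1·0.25·58 = 34.8 kips.
  Edge l_c = 2.5 − 1.125/2 = 1.938 → r_n = 33.71 kips; interior l_c = 2.75 − 1.125 = 1.625 → r_n = 28.27 kips.
  R_n,bearing = 2·33.71 + 4·28.27 = 180.5 kips → 180.5 / 2 = 90.3 kips.
Bearing governs: 90.3 kips.

90.3 kips (bearing governs)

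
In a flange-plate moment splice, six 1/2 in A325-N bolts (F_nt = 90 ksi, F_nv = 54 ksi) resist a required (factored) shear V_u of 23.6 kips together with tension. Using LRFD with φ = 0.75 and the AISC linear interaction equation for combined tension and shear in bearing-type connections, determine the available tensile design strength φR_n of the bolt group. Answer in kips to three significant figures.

64 kips

A_b = π·0.5²/4 = 0.1963 in²; f_rv = 23.6 / (6 × 0.1963) = 20.03 ksi.
F'_nt = 1.3 F_nt − (F_nt / φF_nv) f_rv = 1.3·90 − (90/(0.75·54))·20.03 = 72.48 ksi, capped at F_nt → F'_nt = 72.48 ksi.
R_n = F'_nt · A_b · n = 72.48 × 0.1963 × 6 = 85.39 kips.
Design strength φR_n = 0.75 × 85.39 = 64 kips.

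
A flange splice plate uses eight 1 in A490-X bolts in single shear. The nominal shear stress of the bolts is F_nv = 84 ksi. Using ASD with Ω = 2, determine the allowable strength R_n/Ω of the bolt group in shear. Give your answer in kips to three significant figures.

264 kips

A_b = π × 1² / 4 = 0.7854 in².
R_n = F_nv · A_b · n · n_s = 84 × 0.7854 × 8 × 1 = 527.8 kips.
Allowable strength R_n/Ω = 527.8 / 2 = 264 kips.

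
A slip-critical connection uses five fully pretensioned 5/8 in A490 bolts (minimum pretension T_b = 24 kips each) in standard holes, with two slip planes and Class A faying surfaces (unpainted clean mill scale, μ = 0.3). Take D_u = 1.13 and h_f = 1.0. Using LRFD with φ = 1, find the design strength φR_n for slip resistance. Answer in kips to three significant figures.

R_n = μ · D_u · h_f · T_b · n_s · n_b = 0.3 × 1.13 × 1.0 × 24 × 2 × 5 = 81.36 kips.
Design strength φR_n = 1 × 81.36 = 81.4 kips.

81.4 kips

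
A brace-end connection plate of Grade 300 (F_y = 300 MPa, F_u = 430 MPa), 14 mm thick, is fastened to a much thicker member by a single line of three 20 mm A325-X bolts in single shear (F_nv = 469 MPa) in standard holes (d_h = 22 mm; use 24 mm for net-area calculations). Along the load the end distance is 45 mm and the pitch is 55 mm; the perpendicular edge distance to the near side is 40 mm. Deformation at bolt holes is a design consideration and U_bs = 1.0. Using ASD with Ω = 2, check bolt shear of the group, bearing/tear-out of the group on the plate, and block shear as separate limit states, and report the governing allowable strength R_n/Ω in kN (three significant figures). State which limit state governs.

221 kN (bolt shear governs)

Bolt shear: A_b = π·20²/4 = 314.2 mm²; R_n = 469 × 314.2 × 3 × 1 / 1000 = 442 kN → 442 / 2 = 221 kN.
Bearing: edge l_c = 34, r_n = 245.6 kN; interior l_c = 33, r_n = 238.4 kN; R_n = 245.6 + 2·238.4 = 722.4 kN → 361 kN.
Block shear: A_gv = 2170, A_nv = 1330, A_nt = 392 mm²; R_n = min(0.6F_uA_nv, 0.6F_yA_gv) + U_bs·F_u·A_nt = 511.7 kN → 256 kN.
Bolt shear governs: 221 kN.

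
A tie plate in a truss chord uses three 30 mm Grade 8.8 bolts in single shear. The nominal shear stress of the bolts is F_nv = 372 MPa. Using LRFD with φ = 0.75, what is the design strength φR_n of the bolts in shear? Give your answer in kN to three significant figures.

592 kN

A_b = π × 30² / 4 = 706.9 mm².
R_n = F_nv · A_b · n · n_s = 372 × 706.9 × 3 × 1 / 1000 = 788.9 kN.
Design strength φR_n = 0.75 × 788.9 = 592 kN.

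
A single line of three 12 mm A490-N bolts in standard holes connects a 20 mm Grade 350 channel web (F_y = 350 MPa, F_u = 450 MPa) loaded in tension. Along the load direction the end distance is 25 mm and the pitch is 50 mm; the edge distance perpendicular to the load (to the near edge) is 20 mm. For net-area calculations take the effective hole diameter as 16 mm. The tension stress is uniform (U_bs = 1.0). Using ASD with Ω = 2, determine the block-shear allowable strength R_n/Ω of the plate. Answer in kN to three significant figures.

Shear plane L_v = 25 + 2·50 = 125 mm; A_gv = 125 × 20 = 2500 mm².
A_nv = (125 − 2.5·16) × 20 = 1700 mm².
A_nt = (20 − 0.5·16) × 20 = 240 mm².
0.6 F_u A_nv = 459 kN; 0.6 F_y A_gv = 525 kN → shear rupture governs the shear term.
R_n = 459 + 1.0 × 450 × 240 / 1000 = 567 kN.
Allowable strength R_n/Ω = 567 / 2 = 284 kN.

284 kN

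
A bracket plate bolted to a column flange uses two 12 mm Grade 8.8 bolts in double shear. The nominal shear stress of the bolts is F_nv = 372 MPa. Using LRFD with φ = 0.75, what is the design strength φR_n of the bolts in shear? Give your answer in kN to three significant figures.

A_b = π × 12² / 4 = 113.1 mm².
R_n = F_nv · A_b · n · n_s = 372 × 113.1 × 2 × 2 / 1000 = 168.3 kN.
Design strength φR_n = 0.75 × 168.3 = 126 kN.

126 kN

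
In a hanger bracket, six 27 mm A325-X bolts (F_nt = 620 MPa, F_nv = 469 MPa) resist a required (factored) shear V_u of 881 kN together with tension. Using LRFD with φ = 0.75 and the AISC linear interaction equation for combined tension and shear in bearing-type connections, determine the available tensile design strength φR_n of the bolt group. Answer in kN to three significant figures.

912 kN

A_b = π·27²/4 = 572.6 mm²; f_rv = 881 × 1000 / (6 × 572.6) = 256.5 MPa.
F'_nt = 1.3 F_nt − (F_nt / φF_nv) f_rv = 1.3·620 − (620/(0.75·469))·256.5 = 354 MPa, capped at F_nt → F'_nt = 354 MPa.
R_n = F'_nt · A_b · n = 354 × 572.6 × 6 / 1000 = 1216 kN.
Design strength φR_n = 0.75 × 1216 = 912 kN.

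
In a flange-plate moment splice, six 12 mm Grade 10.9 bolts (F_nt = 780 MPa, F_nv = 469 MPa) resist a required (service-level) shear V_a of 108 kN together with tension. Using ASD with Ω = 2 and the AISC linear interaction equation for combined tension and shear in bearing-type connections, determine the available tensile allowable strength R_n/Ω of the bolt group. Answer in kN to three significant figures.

164 kN

A_b = π·12²/4 = 113.1 mm²; f_rv = 108 × 1000 / (6 × 113.1) = 159.2 MPa.
F'_nt = 1.3 F_nt − (Ω F_nt / F_nv) f_rv = 1.3·780 − (2·780/469)·159.2 = 484.6 MPa, capped at F_nt → F'_nt = 484.6 MPa.
R_n = F'_nt · A_b · n = 484.6 × 113.1 × 6 / 1000 = 328.9 kN.
Allowable strength R_n/Ω = 328.9 / 2 = 164 kN.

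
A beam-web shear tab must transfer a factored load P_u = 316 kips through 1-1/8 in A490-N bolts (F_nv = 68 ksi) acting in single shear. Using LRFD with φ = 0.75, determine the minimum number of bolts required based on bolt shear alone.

7 bolts

A_b = π·1.125²/4 = 0.994 in².
Per-bolt design strength φR_n = 0.75 × 68 × 0.994 × 1 = 50.69 kips.
n ≥ 316 / 50.69 = 6.233 → use 7 bolts.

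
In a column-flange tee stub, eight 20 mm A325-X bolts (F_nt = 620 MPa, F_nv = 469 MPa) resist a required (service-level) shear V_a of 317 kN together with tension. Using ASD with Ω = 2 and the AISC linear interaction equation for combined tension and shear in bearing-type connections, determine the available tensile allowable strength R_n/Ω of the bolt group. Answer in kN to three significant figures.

A_b = π·20²/4 = 314.2 mm²; f_rv = 317 × 1000 / (8 × 314.2) = 126.1 MPa.
F'_nt = 1.3 F_nt − (Ω F_nt / F_nv) f_rv = 1.3·620 − (2·620/469)·126.1 = 472.5 MPa, capped at F_nt → F'_nt = 472.5 MPa.
R_n = F'_nt · A_b · n = 472.5 × 314.2 × 8 / 1000 = 1188 kN.
Allowable strength R_n/Ω = 1188 / 2 = 594 kN.

594 kN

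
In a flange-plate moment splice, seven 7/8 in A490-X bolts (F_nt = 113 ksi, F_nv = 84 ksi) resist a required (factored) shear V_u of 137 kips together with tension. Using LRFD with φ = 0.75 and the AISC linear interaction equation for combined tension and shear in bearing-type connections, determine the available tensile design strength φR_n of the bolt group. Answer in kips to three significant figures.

A_b = π·0.875²/4 = 0.6013 in²; f_rv = 137 / (7 × 0.6013) = 32.55 ksi.
F'_nt = 1.3 F_nt − (F_nt / φF_nv) f_rv = 1.3·113 − (113/(0.75·84))·32.55 = 88.52 ksi, capped at F_nt → F'_nt = 88.52 ksi.
R_n = F'_nt · A_b · n = 88.52 × 0.6013 × 7 = 372.6 kips.
Design strength φR_n = 0.75 × 372.6 = 279 kips.

279 kips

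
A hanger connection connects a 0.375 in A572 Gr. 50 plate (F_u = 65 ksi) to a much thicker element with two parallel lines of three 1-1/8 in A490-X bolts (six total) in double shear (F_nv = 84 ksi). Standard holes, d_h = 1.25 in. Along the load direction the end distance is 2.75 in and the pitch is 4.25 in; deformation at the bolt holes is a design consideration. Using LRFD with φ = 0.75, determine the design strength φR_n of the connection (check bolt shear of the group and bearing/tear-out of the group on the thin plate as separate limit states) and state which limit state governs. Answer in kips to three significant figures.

291 kips (bearing governs)

Bolt shear: A_b = π·1.125²/4 = 0.994 in²; R_n = 84 × 0.994 × 6 × 2 = 1002 kips → 0.75 × 1002 = 751 kips.
Bearing (1.2 l_c t F_u ≤ 2.4 d t F_u): upper limit = 2.4·1.125·0.375·65 = 65.81 kips.
  Edge l_c = 2.75 − 1.25/2 = 2.125 → r_n = 62.16 kips; interior l_c = 4.25 − 1.25 = 3 → r_n = 65.81 kips.
  R_n,bearing = 2·62.16 + 4·65.81 = 387.6 kips → 0.75 × 387.6 = 291 kips.
Bearing governs: 291 kips.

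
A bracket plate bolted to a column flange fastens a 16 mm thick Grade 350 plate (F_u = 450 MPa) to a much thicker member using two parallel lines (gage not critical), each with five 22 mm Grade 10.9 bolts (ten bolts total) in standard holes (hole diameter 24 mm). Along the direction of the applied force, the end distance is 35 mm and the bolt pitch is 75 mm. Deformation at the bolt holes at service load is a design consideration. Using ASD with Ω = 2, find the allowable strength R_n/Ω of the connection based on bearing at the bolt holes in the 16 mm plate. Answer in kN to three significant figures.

1720 kN

Per bolt r_n = 1.2 l_c t F_u ≤ 2.4 d t F_u; upper limit = 2.4 × 22 × 16 × 450 / 1000 = 380.2 kN.
Edge bolt: l_c = 35 − 24/2 = 23 mm → 1.2 × 23 × 16 × 450 / 1000 = 198.7 → r_n = 198.7 kN.
Interior bolts: l_c = 75 − 24 = 51 mm → 1.2 × 51 × 16 × 450 / 1000 = 440.6 → r_n = 380.2 kN.
R_n = 2 × 198.7 + 8 × 380.2 = 3439 kN.
Allowable strength R_n/Ω = 3439 / 2 = 1720 kN.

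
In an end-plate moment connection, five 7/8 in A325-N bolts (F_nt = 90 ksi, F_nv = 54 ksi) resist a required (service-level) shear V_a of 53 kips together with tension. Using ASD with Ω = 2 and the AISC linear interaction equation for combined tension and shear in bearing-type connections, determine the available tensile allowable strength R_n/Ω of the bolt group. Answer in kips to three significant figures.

87.6 kips

A_b = π·0.875²/4 = 0.6013 in²; f_rv = 53 / (5 × 0.6013) = 17.63 ksi.
F'_nt = 1.3 F_nt − (Ω F_nt / F_nv) f_rv = 1.3·90 − (2·90/54)·17.63 = 58.24 ksi, capped at F_nt → F'_nt = 58.24 ksi.
R_n = F'_nt · A_b · n = 58.24 × 0.6013 × 5 = 175.1 kips.
Allowable strength R_n/Ω = 175.1 / 2 = 87.6 kips.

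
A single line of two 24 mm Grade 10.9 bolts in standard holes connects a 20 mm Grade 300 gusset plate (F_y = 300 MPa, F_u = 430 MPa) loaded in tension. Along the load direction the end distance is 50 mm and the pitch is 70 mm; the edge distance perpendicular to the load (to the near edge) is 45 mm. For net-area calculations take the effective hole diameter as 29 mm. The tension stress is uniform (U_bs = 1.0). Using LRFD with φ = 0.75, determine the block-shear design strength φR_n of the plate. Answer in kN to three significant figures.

493 kN

Shear plane L_v = 50 + 1·70 = 120 mm; A_gv = 120 × 20 = 2400 mm².
A_nv = (120 − 1.5·29) × 20 = 1530 mm².
A_nt = (45 − 0.5·29) × 20 = 610 mm².
0.6 F_u A_nv = 394.7 kN; 0.6 F_y A_gv = 432 kN → shear rupture governs the shear term.
R_n = 394.7 + 1.0 × 430 × 610 / 1000 = 657 kN.
Design strength φR_n = 0.75 × 657 = 493 kN.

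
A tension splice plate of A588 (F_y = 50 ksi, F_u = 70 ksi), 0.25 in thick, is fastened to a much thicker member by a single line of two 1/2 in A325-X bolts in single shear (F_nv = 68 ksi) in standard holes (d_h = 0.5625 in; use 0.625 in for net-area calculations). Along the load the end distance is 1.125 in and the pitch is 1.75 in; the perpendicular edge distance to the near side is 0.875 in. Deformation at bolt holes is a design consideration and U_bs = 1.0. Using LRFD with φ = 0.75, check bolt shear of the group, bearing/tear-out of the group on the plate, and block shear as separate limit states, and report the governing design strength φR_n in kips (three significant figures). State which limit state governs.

20 kips (bolt shear governs)

Bolt shear: A_b = π·0.5²/4 = 0.1963 in²; R_n = 68 × 0.1963 × 2 × 1 = 26.7 kips → 0.75 × 26.7 = 20 kips.
Bearing: edge l_c = 0.8438, r_n = 17.72 kips; interior l_c = 1.188, r_n = 21 kips; R_n = 17.72 + 1·21 = 38.72 kips → 29 kips.
Block shear: A_gv = 0.7188, A_nv = 0.4844, A_nt = 0.1406 in²; R_n = min(0.6F_uA_nv, 0.6F_yA_gv) + U_bs·F_u·A_nt = 30.19 kips → 22.6 kips.
Bolt shear governs: 20 kips.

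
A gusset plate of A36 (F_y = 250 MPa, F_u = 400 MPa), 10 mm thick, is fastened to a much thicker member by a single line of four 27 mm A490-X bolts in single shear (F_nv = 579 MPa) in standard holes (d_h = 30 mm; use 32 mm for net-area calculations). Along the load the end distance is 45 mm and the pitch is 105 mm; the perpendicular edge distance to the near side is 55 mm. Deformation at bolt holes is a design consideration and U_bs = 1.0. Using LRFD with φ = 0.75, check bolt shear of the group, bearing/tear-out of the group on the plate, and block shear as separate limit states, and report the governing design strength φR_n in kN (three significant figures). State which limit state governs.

Bolt shear: A_b = π·27²/4 = 572.6 mm²; R_n = 579 × 572.6 × 4 × 1 / 1000 = 1326 kN → 0.75 × 1326 = 995 kN.
Bearing: edge l_c = 30, r_n = 144 kN; interior l_c = 75, r_n = 259.2 kN; R_n = 144 + 3·259.2 = 921.6 kN → 691 kN.
Block shear: A_gv = 3600, A_nv = 2480, A_nt = 390 mm²; R_n = min(0.6F_uA_nv, 0.6F_yA_gv) + U_bs·F_u·A_nt = 696 kN → 522 kN.
Block shear governs: 522 kN.

522 kN (block shear governs)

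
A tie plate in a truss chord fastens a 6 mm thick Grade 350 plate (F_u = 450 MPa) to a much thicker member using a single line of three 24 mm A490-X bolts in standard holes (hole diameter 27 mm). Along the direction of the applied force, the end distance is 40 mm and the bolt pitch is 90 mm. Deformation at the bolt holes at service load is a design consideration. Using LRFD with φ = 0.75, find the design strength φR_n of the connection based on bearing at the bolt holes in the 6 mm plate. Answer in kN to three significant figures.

298 kN

Per bolt r_n = 1.2 l_c t F_u ≤ 2.4 d t F_u; upper limit = 2.4 × 24 × 6 × 450 / 1000 = 155.5 kN.
Edge bolt: l_c = 40 − 27/2 = 26.5 mm → 1.2 × 26.5 × 6 × 450 / 1000 = 85.86 → r_n = 85.86 kN.
Interior bolts: l_c = 90 − 27 = 63 mm → 1.2 × 63 × 6 × 450 / 1000 = 204.1 → r_n = 155.5 kN.
R_n = 1 × 85.86 + 2 × 155.5 = 396.9 kN.
Design strength φR_n = 0.75 × 396.9 = 298 kN.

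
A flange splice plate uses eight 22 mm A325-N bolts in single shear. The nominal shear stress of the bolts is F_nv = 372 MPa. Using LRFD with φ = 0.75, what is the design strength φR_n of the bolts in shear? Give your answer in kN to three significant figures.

A_b = π × 22² / 4 = 380.1 mm².
R_n = F_nv · A_b · n · n_s = 372 × 380.1 × 8 × 1 / 1000 = 1131 kN.
Design strength φR_n = 0.75 × 1131 = 848 kN.

848 kN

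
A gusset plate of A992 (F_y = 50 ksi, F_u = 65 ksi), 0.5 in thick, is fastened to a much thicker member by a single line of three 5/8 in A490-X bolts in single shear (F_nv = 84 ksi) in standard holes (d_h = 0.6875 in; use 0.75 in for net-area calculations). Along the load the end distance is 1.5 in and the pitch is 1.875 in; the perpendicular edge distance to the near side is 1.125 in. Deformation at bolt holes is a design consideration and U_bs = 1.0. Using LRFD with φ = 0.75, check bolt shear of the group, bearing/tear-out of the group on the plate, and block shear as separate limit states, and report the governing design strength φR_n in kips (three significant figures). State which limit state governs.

Bolt shear: A_b = π·0.625²/4 = 0.3068 in²; R_n = 84 × 0.3068 × 3 × 1 = 77.31 kips → 0.75 × 77.31 = 58 kips.
Bearing: edge l_c = 1.156, r_n = 45.09 kips; interior l_c = 1.188, r_n = 46.31 kips; R_n = 45.09 + 2·46.31 = 137.7 kips → 103 kips.
Block shear: A_gv = 2.625, A_nv = 1.688, A_nt = 0.375 in²; R_n = min(0.6F_uA_nv, 0.6F_yA_gv) + U_bs·F_u·A_nt = 90.19 kips → 67.6 kips.
Bolt shear governs: 58 kips.

58 kips (bolt shear governs)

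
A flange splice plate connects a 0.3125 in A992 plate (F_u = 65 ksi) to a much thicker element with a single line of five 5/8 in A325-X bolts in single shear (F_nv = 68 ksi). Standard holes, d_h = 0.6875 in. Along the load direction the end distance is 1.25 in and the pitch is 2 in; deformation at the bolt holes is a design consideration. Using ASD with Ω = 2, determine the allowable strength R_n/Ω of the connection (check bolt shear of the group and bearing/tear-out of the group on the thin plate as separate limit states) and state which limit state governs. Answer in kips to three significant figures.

52.2 kips (bolt shear governs)

Bolt shear: A_b = π·0.625²/4 = 0.3068 in²; R_n = 68 × 0.3068 × 5 × 1 = 104.3 kips → 104.3 / 2 = 52.2 kips.
Bearing (1.2 l_c t F_u ≤ 2.4 d t F_u): upper limit = 2.4·0.625·0.3125·65 = 30.47 kips.
  Edge l_c = 1.25 − 0.6875/2 = 0.9062 → r_n = 22.09 kips; interior l_c = 2 − 0.6875 = 1.312 → r_n = 30.47 kips.
  R_n,bearing = 1·22.09 + 4·30.47 = 144 kips → 144 / 2 = 72 kips.
Bolt shear governs: 52.2 kips.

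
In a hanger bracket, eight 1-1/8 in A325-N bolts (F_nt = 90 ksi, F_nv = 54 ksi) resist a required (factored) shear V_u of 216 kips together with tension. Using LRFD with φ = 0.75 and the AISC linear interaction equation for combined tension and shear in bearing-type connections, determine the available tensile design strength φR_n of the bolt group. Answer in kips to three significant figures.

338 kips

A_b = π·1.125²/4 = 0.994 in²; f_rv = 216 / (8 × 0.994) = 27.16 ksi.
F'_nt = 1.3 F_nt − (F_nt / φF_nv) f_rv = 1.3·90 − (90/(0.75·54))·27.16 = 56.64 ksi, capped at F_nt → F'_nt = 56.64 ksi.
R_n = F'_nt · A_b · n = 56.64 × 0.994 × 8 = 450.4 kips.
Design strength φR_n = 0.75 × 450.4 = 338 kips.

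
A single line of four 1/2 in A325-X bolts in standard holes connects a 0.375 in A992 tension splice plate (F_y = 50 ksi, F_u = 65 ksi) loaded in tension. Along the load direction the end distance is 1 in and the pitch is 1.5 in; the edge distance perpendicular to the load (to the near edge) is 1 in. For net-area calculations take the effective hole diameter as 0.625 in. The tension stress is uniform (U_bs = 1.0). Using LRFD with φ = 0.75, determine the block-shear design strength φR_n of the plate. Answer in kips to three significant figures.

Shear plane L_v = 1 + 3·1.5 = 5.5 in; A_gv = 5.5 × 0.375 = 2.062 in².
A_nv = (5.5 − 3.5·0.625) × 0.375 = 1.242 in².
A_nt = (1 − 0.5·0.625) × 0.375 = 0.2578 in².
0.6 F_u A_nv = 48.45 kips; 0.6 F_y A_gv = 61.88 kips → shear rupture governs the shear term.
R_n = 48.45 + 1.0 × 65 × 0.2578 = 65.2 kips.
Design strength φR_n = 0.75 × 65.2 = 48.9 kips.

48.9 kips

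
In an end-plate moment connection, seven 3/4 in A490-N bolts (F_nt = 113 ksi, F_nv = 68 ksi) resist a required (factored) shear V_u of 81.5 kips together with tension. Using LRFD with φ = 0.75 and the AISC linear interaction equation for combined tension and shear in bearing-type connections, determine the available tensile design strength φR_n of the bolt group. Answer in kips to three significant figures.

A_b = π·0.75²/4 = 0.4418 in²; f_rv = 81.5 / (7 × 0.4418) = 26.35 ksi.
F'_nt = 1.3 F_nt − (F_nt / φF_nv) f_rv = 1.3·113 − (113/(0.75·68))·26.35 = 88.51 ksi, capped at F_nt → F'_nt = 88.51 ksi.
R_n = F'_nt · A_b · n = 88.51 × 0.4418 × 7 = 273.7 kips.
Design strength φR_n = 0.75 × 273.7 = 205 kips.

205 kips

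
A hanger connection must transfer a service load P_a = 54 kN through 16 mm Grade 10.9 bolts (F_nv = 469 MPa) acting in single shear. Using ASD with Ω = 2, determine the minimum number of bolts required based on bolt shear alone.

2 bolts

A_b = π·16²/4 = 201.1 mm².
Per-bolt allowable strength R_n/Ω = 469 × 201.1 × 1 / 1000 / 2 = 47.15 kN.
n ≥ 54 / 47.15 = 1.145 → use 2 bolts.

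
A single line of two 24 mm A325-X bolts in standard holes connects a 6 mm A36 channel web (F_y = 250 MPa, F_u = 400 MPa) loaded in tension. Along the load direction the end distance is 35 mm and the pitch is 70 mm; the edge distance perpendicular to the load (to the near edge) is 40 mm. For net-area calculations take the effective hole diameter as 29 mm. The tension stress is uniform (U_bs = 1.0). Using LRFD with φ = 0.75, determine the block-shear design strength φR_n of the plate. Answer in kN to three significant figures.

112 kN

Shear plane L_v = 35 + 1·70 = 105 mm; A_gv = 105 × 6 = 630 mm².
A_nv = (105 − 1.5·29) × 6 = 369 mm².
A_nt = (40 − 0.5·29) × 6 = 153 mm².
0.6 F_u A_nv = 88.56 kN; 0.6 F_y A_gv = 94.5 kN → shear rupture governs the shear term.
R_n = 88.56 + 1.0 × 400 × 153 / 1000 = 149.8 kN.
Design strength φR_n = 0.75 × 149.8 = 112 kN.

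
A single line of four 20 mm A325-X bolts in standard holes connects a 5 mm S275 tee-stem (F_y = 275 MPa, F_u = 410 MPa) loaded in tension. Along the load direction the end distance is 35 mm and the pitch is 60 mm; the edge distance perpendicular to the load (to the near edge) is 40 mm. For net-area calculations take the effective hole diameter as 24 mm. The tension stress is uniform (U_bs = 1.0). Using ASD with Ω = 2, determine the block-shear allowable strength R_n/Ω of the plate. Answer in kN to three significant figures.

109 kN

Shear plane L_v = 35 + 3·60 = 215 mm; A_gv = 215 × 5 = 1075 mm².
A_nv = (215 − 3.5·24) × 5 = 655 mm².
A_nt = (40 − 0.5·24) × 5 = 140 mm².
0.6 F_u A_nv = 161.1 kN; 0.6 F_y A_gv = 177.4 kN → shear rupture governs the shear term.
R_n = 161.1 + 1.0 × 410 × 140 / 1000 = 218.5 kN.
Allowable strength R_n/Ω = 218.5 / 2 = 109 kN.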